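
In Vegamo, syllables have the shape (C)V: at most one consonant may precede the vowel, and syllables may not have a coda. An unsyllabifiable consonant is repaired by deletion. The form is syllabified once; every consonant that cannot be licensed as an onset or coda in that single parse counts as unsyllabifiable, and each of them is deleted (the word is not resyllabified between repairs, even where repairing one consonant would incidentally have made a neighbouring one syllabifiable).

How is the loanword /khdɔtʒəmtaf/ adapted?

The consonants /k/, /h/, /t/, /m/, /f/ cannot be parsed into a legal (C)V syllable (no codas are permitted; onsets are limited to one consonant).
Deletion applies to /k/, /h/, /t/, /m/, /f/.

dɔʒəta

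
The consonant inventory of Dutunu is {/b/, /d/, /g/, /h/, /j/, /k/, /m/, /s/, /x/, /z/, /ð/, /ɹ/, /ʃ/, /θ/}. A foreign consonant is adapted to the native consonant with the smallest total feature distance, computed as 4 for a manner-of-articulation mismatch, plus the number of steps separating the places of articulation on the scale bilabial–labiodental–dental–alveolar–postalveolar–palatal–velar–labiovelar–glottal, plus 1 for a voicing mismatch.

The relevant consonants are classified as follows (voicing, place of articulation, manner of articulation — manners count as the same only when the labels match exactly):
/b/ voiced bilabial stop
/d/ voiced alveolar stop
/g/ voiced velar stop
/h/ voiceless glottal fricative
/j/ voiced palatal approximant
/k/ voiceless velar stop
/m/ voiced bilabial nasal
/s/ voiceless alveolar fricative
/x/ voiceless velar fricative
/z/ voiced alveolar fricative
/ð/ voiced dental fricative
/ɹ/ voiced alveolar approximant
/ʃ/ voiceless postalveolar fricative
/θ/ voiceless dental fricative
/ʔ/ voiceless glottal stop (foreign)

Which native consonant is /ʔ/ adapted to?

k

/k/ is closest: same manner (stop), place distance 2 (glottal→velar), same voicing; total 2. Next closest is /g/ at distance 3.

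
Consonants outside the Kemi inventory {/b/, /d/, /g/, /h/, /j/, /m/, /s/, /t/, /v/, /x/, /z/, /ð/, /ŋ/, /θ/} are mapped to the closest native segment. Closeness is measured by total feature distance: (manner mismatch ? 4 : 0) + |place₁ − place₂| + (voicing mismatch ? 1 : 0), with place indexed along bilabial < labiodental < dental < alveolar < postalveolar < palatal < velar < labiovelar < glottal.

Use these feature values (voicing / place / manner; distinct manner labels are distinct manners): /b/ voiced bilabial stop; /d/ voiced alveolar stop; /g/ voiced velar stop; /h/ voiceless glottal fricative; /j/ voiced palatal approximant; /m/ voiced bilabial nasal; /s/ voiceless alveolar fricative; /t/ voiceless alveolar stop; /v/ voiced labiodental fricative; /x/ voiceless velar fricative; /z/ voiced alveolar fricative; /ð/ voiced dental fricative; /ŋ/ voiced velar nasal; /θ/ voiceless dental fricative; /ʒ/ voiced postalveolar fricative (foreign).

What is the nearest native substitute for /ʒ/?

/z/ is closest: same manner (fricative), place distance 1 (postalveolar→alveolar), same voicing; total 1. Next closest is /s/ at distance 2.

z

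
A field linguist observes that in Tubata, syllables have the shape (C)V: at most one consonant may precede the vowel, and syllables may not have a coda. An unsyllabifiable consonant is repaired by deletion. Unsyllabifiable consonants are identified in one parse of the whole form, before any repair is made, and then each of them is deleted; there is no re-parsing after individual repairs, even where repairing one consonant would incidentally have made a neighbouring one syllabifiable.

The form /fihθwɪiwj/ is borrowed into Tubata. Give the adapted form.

fiwɪi

Syllabifying with onset maximization leaves /h/, /θ/, /w/, /j/ stranded (no codas are permitted; onsets are limited to one consonant).
Each unlicensed consonant is deleted: /h/, /θ/, /w/, /j/.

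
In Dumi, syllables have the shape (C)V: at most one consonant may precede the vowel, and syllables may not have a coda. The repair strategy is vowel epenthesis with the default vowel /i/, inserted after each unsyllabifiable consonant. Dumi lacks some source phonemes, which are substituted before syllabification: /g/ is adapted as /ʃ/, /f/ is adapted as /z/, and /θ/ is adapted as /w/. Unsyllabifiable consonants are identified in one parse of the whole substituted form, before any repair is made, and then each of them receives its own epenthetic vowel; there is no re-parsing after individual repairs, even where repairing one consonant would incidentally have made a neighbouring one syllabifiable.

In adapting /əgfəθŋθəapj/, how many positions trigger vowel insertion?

After substitution the input is /əʃzəwŋwəapj/.
The unsyllabifiable consonants are /ʃ/, /w/, /ŋ/, /p/, /j/; each receives one epenthetic vowel.

5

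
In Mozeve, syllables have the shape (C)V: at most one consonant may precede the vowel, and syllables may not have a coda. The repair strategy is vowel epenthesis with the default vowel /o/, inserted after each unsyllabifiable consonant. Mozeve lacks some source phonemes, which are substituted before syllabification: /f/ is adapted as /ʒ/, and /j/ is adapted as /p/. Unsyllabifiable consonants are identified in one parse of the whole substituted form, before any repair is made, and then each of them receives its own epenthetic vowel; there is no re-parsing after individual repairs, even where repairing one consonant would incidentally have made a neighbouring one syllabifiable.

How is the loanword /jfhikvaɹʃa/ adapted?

poʒohikovaɹoʃa

Substitution: /j/ → /p/, /f/ → /ʒ/, giving /pʒhikvaɹʃa/.
Syllabifying with onset maximization leaves /p/, /ʒ/, /k/, /ɹ/ stranded (no codas are permitted; onsets are limited to one consonant).
Epenthesis after each stranded consonant: /p/ → /po/, /ʒ/ → /ʒo/, /k/ → /ko/, /ɹ/ → /ɹo/.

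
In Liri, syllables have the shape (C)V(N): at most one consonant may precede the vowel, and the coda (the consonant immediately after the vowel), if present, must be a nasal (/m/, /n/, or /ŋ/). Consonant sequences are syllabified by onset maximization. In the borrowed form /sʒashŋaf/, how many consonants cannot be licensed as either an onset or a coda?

Syllabifying with onset maximization leaves /s/, /s/, /h/, /f/ stranded (only a nasal (/m/, /n/, or /ŋ/) is licensed in coda position; onsets are limited to one consonant).

4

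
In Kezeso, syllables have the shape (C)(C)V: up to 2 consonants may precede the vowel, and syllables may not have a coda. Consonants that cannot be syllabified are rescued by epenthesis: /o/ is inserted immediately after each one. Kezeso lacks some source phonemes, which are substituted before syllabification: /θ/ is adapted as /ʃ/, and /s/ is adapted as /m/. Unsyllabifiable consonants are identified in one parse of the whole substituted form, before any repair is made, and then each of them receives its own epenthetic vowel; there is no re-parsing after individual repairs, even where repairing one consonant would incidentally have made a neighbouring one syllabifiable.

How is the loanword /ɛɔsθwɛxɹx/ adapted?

ɛɔmoʃwɛxoɹoxo

Substitution: /s/ → /m/, /θ/ → /ʃ/, giving /ɛɔmʃwɛxɹx/.
Syllabifying with onset maximization leaves /m/, /x/, /ɹ/, /x/ stranded (no codas are permitted; onsets may contain at most 2 consonants).
Each unlicensed consonant becomes the onset of a new syllable: /m/ → /mo/, /x/ → /xo/, /ɹ/ → /ɹo/, /x/ → /xo/.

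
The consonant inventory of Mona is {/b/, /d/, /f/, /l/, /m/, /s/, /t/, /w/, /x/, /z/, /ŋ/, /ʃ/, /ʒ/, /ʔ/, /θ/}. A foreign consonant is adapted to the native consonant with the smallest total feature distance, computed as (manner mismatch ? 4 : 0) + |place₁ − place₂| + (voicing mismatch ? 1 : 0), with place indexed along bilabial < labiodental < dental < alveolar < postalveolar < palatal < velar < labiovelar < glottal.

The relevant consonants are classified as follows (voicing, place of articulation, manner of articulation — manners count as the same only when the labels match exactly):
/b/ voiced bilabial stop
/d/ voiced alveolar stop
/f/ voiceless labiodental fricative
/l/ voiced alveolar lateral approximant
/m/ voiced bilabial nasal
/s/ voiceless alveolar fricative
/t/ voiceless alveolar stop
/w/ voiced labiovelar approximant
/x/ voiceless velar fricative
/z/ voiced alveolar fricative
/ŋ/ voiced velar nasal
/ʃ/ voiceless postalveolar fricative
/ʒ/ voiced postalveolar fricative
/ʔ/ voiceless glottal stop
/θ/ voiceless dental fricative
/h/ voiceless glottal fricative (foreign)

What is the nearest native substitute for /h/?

/x/ is closest: same manner (fricative), place distance 2 (glottal→velar), same voicing; total 2. Next closest is /ʃ/ at distance 4.

x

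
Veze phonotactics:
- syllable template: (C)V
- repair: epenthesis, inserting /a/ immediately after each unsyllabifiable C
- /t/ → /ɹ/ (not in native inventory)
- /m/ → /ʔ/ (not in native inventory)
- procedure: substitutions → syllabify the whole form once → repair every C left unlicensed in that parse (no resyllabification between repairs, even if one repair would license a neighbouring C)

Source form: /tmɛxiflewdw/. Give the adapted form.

Substitution: /t/ → /ɹ/, /m/ → /ʔ/, giving /ɹʔɛxiflewdw/.
Syllabifying with onset maximization leaves /ɹ/, /f/, /w/, /d/, /w/ stranded (no codas are permitted; onsets are limited to one consonant).
Each unlicensed consonant becomes the onset of a new syllable: /ɹ/ → /ɹa/, /f/ → /fa/, /w/ → /wa/, /d/ → /da/, /w/ → /wa/.

ɹaʔɛxifalewadawa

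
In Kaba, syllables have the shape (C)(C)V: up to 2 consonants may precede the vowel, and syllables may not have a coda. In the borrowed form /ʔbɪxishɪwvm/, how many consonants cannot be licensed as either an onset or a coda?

3

Under (C)(C)V, the unsyllabifiable consonants are /w/, /v/, /m/ (no codas are permitted; onsets may contain at most 2 consonants).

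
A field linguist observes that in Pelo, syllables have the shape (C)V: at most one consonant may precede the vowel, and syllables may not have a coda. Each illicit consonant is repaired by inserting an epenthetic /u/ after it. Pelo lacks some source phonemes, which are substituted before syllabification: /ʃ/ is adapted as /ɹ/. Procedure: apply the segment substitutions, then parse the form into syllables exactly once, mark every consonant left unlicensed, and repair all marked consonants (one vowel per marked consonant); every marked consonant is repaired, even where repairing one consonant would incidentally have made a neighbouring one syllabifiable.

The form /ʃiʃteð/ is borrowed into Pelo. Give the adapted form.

ɹiɹuteðu

Substitution: /ʃ/ → /ɹ/, giving /ɹiɹteð/.
Syllabifying with onset maximization leaves /ɹ/, /ð/ stranded (no codas are permitted; onsets are limited to one consonant).
Epenthesis after each stranded consonant: /ɹ/ → /ɹu/, /ð/ → /ðu/.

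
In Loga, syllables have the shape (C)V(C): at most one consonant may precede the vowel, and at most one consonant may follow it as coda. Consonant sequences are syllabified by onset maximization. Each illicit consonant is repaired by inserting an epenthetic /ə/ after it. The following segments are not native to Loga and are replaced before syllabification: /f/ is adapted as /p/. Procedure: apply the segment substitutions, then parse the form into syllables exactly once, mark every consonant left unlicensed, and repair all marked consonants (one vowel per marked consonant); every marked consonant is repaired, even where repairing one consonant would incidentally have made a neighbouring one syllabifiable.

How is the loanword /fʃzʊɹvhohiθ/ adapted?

pəʃəzʊɹvəhohiθ

Substitution: /f/ → /p/, giving /pʃzʊɹvhohiθ/.
The consonants /p/, /ʃ/, /v/ cannot be parsed into a legal (C)V(C) syllable (at most one coda consonant is licensed; onsets are limited to one consonant).
Inserting the epenthetic vowel yields /p/ → /pə/, /ʃ/ → /ʃə/, /v/ → /və/.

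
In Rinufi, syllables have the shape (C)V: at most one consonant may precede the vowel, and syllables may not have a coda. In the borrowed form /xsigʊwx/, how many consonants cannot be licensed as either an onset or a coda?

Syllabifying with onset maximization leaves /x/, /w/, /x/ stranded (no codas are permitted; onsets are limited to one consonant).

3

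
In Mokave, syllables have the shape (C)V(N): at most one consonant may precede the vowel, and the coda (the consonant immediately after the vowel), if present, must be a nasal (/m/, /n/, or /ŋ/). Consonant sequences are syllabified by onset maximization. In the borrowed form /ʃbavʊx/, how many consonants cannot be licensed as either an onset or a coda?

2

Syllabifying with onset maximization leaves /ʃ/, /x/ stranded (only a nasal (/m/, /n/, or /ŋ/) is licensed in coda position; onsets are limited to one consonant).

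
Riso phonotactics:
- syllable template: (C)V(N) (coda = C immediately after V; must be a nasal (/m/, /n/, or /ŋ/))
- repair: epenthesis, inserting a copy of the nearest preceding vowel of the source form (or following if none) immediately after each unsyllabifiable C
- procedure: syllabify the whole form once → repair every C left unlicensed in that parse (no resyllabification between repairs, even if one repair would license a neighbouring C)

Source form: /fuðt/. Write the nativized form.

fuðutu

Under (C)V(N), the unsyllabifiable consonants are /ð/, /t/ (only a nasal (/m/, /n/, or /ŋ/) is licensed in coda position; onsets are limited to one consonant).
Epenthesis after each stranded consonant: /ð/ → /ðu/, /t/ → /tu/.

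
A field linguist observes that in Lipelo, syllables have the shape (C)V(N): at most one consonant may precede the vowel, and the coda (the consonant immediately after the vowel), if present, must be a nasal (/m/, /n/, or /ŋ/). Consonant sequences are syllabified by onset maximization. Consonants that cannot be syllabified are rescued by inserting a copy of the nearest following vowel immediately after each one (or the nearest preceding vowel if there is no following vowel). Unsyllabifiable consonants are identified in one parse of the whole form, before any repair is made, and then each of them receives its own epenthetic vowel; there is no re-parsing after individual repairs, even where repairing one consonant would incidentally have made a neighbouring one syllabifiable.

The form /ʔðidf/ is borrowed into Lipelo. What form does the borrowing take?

ʔiðidifi

Under (C)V(N), the unsyllabifiable consonants are /ʔ/, /d/, /f/ (only a nasal (/m/, /n/, or /ŋ/) is licensed in coda position; onsets are limited to one consonant).
Inserting the epenthetic vowel yields /ʔ/ → /ʔi/, /d/ → /di/, /f/ → /fi/.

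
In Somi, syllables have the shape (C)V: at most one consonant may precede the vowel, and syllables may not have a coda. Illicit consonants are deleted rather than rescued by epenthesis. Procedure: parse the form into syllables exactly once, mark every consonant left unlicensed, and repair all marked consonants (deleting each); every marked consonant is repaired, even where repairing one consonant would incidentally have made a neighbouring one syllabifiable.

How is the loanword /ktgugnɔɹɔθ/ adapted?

gunɔɹɔ

The consonants /k/, /t/, /g/, /θ/ cannot be parsed into a legal (C)V syllable (no codas are permitted; onsets are limited to one consonant).
Deletion applies to /k/, /t/, /g/, /θ/.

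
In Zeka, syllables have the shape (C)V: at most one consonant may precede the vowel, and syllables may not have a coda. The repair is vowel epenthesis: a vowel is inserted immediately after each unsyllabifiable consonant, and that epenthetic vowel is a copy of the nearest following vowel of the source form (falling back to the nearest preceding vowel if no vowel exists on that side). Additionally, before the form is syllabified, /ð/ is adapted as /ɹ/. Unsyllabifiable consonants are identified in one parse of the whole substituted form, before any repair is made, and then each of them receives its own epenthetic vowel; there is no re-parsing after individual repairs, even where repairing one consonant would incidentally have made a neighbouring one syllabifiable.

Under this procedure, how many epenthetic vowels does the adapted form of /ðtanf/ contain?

After substitution the input is /ɹtanf/.
The unsyllabifiable consonants are /ɹ/, /n/, /f/; each receives one epenthetic vowel.

3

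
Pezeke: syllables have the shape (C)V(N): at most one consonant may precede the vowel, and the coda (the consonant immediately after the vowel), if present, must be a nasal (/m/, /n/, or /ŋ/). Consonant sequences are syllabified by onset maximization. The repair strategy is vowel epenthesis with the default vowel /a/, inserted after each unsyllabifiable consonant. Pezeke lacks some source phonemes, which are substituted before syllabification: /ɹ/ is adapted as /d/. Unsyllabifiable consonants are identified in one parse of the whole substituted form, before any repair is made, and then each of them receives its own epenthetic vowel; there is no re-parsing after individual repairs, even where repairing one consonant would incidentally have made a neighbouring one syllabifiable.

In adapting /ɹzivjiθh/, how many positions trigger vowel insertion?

After substitution the input is /dzivjiθh/.
The unsyllabifiable consonants are /d/, /v/, /θ/, /h/; each receives one epenthetic vowel.

4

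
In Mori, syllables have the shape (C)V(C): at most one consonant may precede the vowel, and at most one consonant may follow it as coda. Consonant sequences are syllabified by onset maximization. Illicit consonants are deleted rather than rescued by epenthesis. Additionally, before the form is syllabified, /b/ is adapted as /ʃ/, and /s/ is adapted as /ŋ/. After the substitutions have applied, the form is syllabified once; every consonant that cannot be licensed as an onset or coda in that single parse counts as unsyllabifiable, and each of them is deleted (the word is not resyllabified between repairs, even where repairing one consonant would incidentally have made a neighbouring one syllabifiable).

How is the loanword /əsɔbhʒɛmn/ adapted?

Substitution: /s/ → /ŋ/, /b/ → /ʃ/, giving /əŋɔʃhʒɛmn/.
The consonants /h/, /n/ cannot be parsed into a legal (C)V(C) syllable (at most one coda consonant is licensed; onsets are limited to one consonant).
Deletion applies to /h/, /n/.

əŋɔʃʒɛm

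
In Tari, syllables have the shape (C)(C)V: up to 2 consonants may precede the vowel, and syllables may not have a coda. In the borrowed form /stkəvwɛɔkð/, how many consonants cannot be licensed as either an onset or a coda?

Under (C)(C)V, the unsyllabifiable consonants are /s/, /k/, /ð/ (no codas are permitted; onsets may contain at most 2 consonants).

3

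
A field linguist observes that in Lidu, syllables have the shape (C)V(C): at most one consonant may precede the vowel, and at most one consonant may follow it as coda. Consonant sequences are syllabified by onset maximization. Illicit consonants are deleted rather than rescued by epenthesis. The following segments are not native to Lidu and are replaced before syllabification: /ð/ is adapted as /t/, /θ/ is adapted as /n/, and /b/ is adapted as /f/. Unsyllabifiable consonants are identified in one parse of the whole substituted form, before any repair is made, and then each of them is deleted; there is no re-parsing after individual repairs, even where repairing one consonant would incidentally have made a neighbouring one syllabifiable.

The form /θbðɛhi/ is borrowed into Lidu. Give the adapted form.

tɛhi

Substitution: /θ/ → /n/, /b/ → /f/, /ð/ → /t/, giving /nftɛhi/.
Under (C)V(C), the unsyllabifiable consonants are /n/, /f/ (at most one coda consonant is licensed; onsets are limited to one consonant).
Deleting the stranded consonants removes /n/, /f/.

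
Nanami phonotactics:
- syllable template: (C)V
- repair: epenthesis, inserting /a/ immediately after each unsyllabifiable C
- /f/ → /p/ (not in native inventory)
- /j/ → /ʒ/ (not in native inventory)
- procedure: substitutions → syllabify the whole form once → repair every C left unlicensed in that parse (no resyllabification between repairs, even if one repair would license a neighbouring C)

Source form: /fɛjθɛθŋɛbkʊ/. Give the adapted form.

pɛʒaθɛθaŋɛbakʊ

Substitution: /f/ → /p/, /j/ → /ʒ/, giving /pɛʒθɛθŋɛbkʊ/.
Under (C)V, the unsyllabifiable consonants are /ʒ/, /θ/, /b/ (no codas are permitted; onsets are limited to one consonant).
Inserting the epenthetic vowel yields /ʒ/ → /ʒa/, /θ/ → /θa/, /b/ → /ba/.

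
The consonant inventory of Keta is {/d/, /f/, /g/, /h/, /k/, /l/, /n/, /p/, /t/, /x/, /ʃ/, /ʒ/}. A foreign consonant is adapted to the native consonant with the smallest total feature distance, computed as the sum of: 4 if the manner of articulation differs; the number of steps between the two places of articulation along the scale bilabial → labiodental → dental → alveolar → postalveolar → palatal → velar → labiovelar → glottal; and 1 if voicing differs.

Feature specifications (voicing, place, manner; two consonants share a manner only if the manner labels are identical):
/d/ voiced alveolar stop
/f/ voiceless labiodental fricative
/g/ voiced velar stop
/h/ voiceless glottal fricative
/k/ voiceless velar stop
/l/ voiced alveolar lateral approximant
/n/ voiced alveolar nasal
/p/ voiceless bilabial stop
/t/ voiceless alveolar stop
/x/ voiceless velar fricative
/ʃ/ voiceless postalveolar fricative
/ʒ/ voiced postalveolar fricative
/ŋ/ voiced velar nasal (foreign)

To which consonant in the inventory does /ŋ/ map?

/n/ is closest: same manner (nasal), place distance 3 (velar→alveolar), same voicing; total 3. Next closest is /g/ at distance 4.

n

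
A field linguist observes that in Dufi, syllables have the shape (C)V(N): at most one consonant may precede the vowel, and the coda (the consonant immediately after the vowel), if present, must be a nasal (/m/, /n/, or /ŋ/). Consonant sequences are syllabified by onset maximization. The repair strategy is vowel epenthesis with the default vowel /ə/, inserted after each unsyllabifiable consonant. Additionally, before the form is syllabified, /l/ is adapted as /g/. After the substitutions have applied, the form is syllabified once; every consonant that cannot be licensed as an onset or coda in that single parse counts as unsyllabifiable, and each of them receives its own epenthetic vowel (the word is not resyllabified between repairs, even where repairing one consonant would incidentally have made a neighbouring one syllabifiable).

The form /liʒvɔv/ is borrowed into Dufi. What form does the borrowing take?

giʒəvɔvə

Substitution: /l/ → /g/, giving /giʒvɔv/.
The consonants /ʒ/, /v/ cannot be parsed into a legal (C)V(N) syllable (only a nasal (/m/, /n/, or /ŋ/) is licensed in coda position; onsets are limited to one consonant).
Epenthesis after each stranded consonant: /ʒ/ → /ʒə/, /v/ → /və/.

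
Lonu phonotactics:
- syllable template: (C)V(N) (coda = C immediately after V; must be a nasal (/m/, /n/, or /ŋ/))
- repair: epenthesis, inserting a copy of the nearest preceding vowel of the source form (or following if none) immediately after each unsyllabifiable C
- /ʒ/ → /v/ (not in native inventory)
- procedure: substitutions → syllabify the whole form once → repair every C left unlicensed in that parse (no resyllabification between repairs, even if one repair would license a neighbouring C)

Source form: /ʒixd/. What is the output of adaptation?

Substitution: /ʒ/ → /v/, giving /vixd/.
The consonants /x/, /d/ cannot be parsed into a legal (C)V(N) syllable (only a nasal (/m/, /n/, or /ŋ/) is licensed in coda position; onsets are limited to one consonant).
Each unlicensed consonant becomes the onset of a new syllable: /x/ → /xi/, /d/ → /di/.

vixidi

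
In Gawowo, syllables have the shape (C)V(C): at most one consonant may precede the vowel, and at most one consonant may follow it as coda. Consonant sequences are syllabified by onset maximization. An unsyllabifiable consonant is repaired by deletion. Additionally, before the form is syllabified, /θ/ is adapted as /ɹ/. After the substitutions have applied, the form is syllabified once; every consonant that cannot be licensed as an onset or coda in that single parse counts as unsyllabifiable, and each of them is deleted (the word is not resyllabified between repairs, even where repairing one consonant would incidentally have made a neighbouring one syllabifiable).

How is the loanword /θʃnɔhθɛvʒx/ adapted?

nɔhɹɛv

Substitution: /θ/ → /ɹ/, giving /ɹʃnɔhɹɛvʒx/.
Under (C)V(C), the unsyllabifiable consonants are /ɹ/, /ʃ/, /ʒ/, /x/ (at most one coda consonant is licensed; onsets are limited to one consonant).
Each unlicensed consonant is deleted: /ɹ/, /ʃ/, /ʒ/, /x/.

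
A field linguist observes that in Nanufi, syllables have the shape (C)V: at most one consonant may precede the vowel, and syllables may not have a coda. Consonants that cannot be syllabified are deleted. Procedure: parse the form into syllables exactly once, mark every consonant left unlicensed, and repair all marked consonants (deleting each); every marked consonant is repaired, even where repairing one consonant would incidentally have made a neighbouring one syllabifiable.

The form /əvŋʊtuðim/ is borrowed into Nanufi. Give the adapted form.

Syllabifying with onset maximization leaves /v/, /m/ stranded (no codas are permitted; onsets are limited to one consonant).
Deletion applies to /v/, /m/.

əŋʊtuði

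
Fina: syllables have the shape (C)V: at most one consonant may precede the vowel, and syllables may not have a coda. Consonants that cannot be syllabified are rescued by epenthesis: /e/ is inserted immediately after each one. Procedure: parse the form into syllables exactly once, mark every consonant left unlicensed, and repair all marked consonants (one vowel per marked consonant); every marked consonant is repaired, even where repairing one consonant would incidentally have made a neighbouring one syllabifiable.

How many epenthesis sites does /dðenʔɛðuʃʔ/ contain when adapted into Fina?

The unsyllabifiable consonants are /d/, /n/, /ʃ/, /ʔ/; each receives one epenthetic vowel.

4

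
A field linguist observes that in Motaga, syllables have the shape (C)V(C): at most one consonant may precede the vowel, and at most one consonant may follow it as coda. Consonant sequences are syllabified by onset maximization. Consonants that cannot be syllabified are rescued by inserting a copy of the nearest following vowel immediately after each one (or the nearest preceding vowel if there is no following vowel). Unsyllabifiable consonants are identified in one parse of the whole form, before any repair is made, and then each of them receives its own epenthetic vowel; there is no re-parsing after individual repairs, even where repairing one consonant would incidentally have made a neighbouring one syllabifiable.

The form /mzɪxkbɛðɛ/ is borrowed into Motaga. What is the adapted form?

mɪzɪxkɛbɛðɛ

Under (C)V(C), the unsyllabifiable consonants are /m/, /k/ (at most one coda consonant is licensed; onsets are limited to one consonant).
Epenthesis after each stranded consonant: /m/ → /mɪ/, /k/ → /kɛ/.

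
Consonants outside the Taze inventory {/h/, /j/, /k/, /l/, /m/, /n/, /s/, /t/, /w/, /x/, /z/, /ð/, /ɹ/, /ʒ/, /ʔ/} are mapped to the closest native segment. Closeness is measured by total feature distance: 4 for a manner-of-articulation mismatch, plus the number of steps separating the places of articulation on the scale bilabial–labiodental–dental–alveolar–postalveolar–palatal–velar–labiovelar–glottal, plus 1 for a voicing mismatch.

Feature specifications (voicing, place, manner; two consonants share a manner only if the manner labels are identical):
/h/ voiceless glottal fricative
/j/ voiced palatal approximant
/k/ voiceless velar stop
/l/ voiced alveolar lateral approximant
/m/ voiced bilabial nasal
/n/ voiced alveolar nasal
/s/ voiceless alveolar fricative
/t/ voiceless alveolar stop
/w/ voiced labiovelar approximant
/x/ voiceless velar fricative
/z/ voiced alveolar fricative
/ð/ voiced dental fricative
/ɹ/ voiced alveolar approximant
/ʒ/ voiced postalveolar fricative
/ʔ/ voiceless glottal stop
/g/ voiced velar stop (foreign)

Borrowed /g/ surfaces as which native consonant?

/k/ is closest: same manner (stop), place distance 0 (velar→velar), voicing differs (+1); total 1. Next closest is /ʔ/ at distance 3.

k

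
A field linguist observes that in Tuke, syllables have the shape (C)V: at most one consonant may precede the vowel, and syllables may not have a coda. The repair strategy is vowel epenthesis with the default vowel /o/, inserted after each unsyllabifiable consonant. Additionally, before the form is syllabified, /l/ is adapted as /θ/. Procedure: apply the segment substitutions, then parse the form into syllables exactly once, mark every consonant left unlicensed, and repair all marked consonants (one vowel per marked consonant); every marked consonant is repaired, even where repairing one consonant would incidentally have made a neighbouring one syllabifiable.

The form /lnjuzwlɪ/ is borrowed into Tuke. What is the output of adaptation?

Substitution: /l/ → /θ/, giving /θnjuzwθɪ/.
Under (C)V, the unsyllabifiable consonants are /θ/, /n/, /z/, /w/ (no codas are permitted; onsets are limited to one consonant).
Inserting the epenthetic vowel yields /θ/ → /θo/, /n/ → /no/, /z/ → /zo/, /w/ → /wo/.

θonojuzowoθɪ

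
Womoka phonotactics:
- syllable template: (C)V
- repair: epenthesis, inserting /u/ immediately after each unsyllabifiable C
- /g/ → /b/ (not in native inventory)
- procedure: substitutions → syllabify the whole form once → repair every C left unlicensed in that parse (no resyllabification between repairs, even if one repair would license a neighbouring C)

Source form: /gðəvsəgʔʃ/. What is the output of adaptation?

buðəvusəbuʔuʃu

Substitution: /g/ → /b/, giving /bðəvsəbʔʃ/.
Syllabifying with onset maximization leaves /b/, /v/, /b/, /ʔ/, /ʃ/ stranded (no codas are permitted; onsets are limited to one consonant).
Epenthesis after each stranded consonant: /b/ → /bu/, /v/ → /vu/, /b/ → /bu/, /ʔ/ → /ʔu/, /ʃ/ → /ʃu/.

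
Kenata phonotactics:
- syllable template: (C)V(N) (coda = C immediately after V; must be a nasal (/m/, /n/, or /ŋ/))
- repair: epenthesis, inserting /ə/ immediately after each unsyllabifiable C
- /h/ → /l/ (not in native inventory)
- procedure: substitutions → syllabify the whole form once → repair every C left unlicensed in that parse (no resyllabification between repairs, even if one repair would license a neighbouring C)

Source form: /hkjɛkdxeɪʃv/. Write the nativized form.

Substitution: /h/ → /l/, giving /lkjɛkdxeɪʃv/.
The consonants /l/, /k/, /k/, /d/, /ʃ/, /v/ cannot be parsed into a legal (C)V(N) syllable (only a nasal (/m/, /n/, or /ŋ/) is licensed in coda position; onsets are limited to one consonant).
Inserting the epenthetic vowel yields /l/ → /lə/, /k/ → /kə/, /k/ → /kə/, /d/ → /də/, /ʃ/ → /ʃə/, /v/ → /və/.

ləkəjɛkədəxeɪʃəvə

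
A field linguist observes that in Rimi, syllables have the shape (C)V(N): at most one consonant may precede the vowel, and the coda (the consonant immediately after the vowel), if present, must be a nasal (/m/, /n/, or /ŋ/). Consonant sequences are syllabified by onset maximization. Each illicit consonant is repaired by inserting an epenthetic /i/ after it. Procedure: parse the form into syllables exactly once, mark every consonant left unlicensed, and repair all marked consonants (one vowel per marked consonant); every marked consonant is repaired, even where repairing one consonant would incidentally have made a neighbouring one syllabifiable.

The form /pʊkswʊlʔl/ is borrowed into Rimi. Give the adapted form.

Syllabifying with onset maximization leaves /k/, /s/, /l/, /ʔ/, /l/ stranded (only a nasal (/m/, /n/, or /ŋ/) is licensed in coda position; onsets are limited to one consonant).
Each unlicensed consonant becomes the onset of a new syllable: /k/ → /ki/, /s/ → /si/, /l/ → /li/, /ʔ/ → /ʔi/, /l/ → /li/.

pʊkisiwʊliʔili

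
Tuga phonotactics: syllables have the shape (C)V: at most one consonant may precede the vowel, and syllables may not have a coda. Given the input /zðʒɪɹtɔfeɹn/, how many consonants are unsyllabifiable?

5

Under (C)V, the unsyllabifiable consonants are /z/, /ð/, /ɹ/, /ɹ/, /n/ (no codas are permitted; onsets are limited to one consonant).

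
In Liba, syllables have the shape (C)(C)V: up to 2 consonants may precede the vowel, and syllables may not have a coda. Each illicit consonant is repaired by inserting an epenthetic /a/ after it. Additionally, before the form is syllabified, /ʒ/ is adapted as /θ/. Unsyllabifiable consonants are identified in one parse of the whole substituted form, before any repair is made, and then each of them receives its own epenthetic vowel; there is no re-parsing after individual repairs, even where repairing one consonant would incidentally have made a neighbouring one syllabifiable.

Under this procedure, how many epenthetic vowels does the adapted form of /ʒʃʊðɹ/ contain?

After substitution the input is /θʃʊðɹ/.
The unsyllabifiable consonants are /ð/, /ɹ/; each receives one epenthetic vowel.

2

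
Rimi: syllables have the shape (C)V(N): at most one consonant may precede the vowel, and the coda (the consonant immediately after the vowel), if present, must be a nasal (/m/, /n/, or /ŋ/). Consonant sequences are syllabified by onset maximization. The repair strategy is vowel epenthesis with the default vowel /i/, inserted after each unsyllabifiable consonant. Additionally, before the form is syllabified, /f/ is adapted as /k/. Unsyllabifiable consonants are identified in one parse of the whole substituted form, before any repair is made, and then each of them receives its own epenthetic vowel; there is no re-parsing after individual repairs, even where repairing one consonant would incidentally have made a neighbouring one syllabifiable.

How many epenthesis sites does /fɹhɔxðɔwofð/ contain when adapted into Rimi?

After substitution the input is /kɹhɔxðɔwokð/.
The unsyllabifiable consonants are /k/, /ɹ/, /x/, /k/, /ð/; each receives one epenthetic vowel.

5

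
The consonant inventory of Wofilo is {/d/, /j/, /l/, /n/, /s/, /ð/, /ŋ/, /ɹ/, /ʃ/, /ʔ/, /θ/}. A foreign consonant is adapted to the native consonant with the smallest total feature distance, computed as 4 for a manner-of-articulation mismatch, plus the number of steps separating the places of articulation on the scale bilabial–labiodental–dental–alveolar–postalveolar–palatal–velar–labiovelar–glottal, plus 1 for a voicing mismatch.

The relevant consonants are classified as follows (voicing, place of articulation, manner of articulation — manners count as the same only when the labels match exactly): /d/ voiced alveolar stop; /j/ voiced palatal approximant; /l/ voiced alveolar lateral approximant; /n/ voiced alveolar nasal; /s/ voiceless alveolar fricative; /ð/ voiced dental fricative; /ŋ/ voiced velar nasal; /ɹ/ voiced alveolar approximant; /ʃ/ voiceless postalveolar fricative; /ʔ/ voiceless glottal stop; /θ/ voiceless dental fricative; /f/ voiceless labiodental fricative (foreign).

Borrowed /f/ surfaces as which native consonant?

θ

/θ/ is closest: same manner (fricative), place distance 1 (labiodental→dental), same voicing; total 1. Next closest is /s/ at distance 2.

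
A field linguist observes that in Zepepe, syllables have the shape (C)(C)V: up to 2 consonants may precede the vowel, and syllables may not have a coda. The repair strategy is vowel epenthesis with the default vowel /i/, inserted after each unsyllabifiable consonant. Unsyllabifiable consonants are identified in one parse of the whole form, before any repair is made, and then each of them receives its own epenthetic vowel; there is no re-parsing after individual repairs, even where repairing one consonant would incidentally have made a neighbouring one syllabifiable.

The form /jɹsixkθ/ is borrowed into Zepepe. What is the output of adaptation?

jiɹsixikiθi

Under (C)(C)V, the unsyllabifiable consonants are /j/, /x/, /k/, /θ/ (no codas are permitted; onsets may contain at most 2 consonants).
Inserting the epenthetic vowel yields /j/ → /ji/, /x/ → /xi/, /k/ → /ki/, /θ/ → /θi/.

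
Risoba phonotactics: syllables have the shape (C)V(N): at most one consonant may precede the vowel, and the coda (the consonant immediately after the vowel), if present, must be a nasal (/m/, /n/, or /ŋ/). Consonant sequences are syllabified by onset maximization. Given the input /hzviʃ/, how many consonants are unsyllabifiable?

3

Under (C)V(N), the unsyllabifiable consonants are /h/, /z/, /ʃ/ (only a nasal (/m/, /n/, or /ŋ/) is licensed in coda position; onsets are limited to one consonant).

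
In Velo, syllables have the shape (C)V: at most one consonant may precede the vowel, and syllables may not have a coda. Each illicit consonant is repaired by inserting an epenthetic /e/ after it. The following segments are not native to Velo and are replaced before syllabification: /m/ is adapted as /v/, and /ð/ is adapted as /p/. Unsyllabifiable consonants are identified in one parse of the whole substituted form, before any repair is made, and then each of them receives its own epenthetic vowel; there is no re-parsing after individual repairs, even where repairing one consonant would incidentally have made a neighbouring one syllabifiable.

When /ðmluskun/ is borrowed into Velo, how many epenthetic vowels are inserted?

After substitution the input is /pvluskun/.
The unsyllabifiable consonants are /p/, /v/, /s/, /n/; each receives one epenthetic vowel.

4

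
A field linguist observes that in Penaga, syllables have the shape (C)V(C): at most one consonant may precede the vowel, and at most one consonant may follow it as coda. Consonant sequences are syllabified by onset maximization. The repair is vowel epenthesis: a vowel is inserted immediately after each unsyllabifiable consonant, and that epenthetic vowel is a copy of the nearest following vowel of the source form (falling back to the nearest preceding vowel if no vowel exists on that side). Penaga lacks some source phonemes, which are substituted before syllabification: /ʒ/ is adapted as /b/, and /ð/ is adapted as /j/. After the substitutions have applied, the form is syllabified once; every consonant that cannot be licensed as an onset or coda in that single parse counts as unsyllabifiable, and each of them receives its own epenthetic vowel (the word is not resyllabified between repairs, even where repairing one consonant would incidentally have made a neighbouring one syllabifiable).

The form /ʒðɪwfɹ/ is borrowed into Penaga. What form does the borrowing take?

Substitution: /ʒ/ → /b/, /ð/ → /j/, giving /bjɪwfɹ/.
The consonants /b/, /f/, /ɹ/ cannot be parsed into a legal (C)V(C) syllable (at most one coda consonant is licensed; onsets are limited to one consonant).
Inserting the epenthetic vowel yields /b/ → /bɪ/, /f/ → /fɪ/, /ɹ/ → /ɹɪ/.

bɪjɪwfɪɹɪ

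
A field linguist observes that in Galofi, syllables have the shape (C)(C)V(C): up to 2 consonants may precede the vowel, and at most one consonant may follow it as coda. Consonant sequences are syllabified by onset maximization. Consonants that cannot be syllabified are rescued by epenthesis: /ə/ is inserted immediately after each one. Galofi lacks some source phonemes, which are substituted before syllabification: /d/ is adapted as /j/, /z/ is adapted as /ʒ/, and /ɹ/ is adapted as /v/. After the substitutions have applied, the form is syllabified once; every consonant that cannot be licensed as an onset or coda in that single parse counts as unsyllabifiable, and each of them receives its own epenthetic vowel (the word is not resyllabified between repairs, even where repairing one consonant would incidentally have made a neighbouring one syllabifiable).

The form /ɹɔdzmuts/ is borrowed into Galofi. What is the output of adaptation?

Substitution: /ɹ/ → /v/, /d/ → /j/, /z/ → /ʒ/, giving /vɔjʒmuts/.
Under (C)(C)V(C), the unsyllabifiable consonants are /s/ (at most one coda consonant is licensed; onsets may contain at most 2 consonants).
Epenthesis after each stranded consonant: /s/ → /sə/.

vɔjʒmutsə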